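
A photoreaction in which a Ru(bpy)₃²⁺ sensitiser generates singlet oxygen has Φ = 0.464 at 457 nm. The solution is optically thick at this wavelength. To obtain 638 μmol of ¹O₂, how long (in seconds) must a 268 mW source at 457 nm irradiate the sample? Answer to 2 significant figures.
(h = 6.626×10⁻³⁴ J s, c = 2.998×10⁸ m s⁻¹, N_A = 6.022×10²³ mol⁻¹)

t ≈ 1300 s

Product: 638 μmol = 6.38×10⁻⁴ mol.
Photons that must be absorbed: 6.38×10⁻⁴ / 0.464 = 0.001375 mol.
Photon energy: hc/λ = 4.347×10⁻¹⁹ J; per mole, 2.618×10⁵ J mol⁻¹.
Energy required: 0.001375 × 2.618×10⁵ = 360.0 J.
Time: 360.0 J / 0.268 W = 1300 s.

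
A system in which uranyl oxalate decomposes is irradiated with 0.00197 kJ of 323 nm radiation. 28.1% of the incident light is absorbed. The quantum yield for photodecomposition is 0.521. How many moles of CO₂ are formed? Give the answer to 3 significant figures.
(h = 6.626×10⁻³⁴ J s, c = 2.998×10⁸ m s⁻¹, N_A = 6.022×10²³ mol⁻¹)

7.79×10⁻⁷ mol

Photon energy at 323 nm: hc/λ = (6.626×10⁻³⁴)(2.998×10⁸)/(323×10⁻⁹) = 6.150×10⁻¹⁹ J.
Incident energy: 0.00197 kJ = 1.97 J.
Photons incident: 1.97 / 6.150×10⁻¹⁹ = 3.203×10¹⁸, i.e. 3.203×10¹⁸/6.022×10²³ = 5.319×10⁻⁶ mol.
Photons absorbed: 0.281 × 5.319×10⁻⁶ = 1.495×10⁻⁶ mol.
Product: Φ × n_abs = 0.521 × 1.495×10⁻⁶ = 7.789×10⁻⁷ mol.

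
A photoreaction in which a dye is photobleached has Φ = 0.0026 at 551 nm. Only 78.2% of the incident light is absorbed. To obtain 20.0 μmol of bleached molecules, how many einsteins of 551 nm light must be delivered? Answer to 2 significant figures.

Product: 20.0 μmol = 2.00×10⁻⁵ mol.
Photons that must be absorbed: 2.00×10⁻⁵ / 0.0026 = 0.007692 mol.
Incident photons needed: 0.007692 / 0.782 = 0.009836 mol.

0.0098 einstein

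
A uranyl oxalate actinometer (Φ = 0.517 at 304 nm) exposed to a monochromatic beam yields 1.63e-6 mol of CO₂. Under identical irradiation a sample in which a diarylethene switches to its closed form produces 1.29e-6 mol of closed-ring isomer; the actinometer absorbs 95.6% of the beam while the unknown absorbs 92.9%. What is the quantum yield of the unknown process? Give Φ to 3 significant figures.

Photons absorbed by the actinometer: 1.63e-6 / 0.517 = 3.153e-6 mol.
Incident flux: 3.153e-6 / 0.956 = 3.298e-6 einstein.
Absorbed by unknown: 0.929 × 3.298e-6 = 3.064e-6 mol.
Φ(unknown) = 1.29e-6 / 3.064e-6 = 0.421.

Φ = 0.421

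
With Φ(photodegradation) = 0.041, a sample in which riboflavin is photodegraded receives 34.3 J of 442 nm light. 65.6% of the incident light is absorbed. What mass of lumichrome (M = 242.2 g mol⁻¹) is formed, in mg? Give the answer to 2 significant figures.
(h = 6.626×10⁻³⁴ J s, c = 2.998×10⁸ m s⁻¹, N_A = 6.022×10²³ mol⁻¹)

Photon energy at 442 nm: hc/λ = (6.626×10⁻³⁴)(2.998×10⁸)/(442×10⁻⁹) = 4.494×10⁻¹⁹ J.
Photons incident: 34.3 / 4.494×10⁻¹⁹ = 7.632×10¹⁹, i.e. 7.632×10¹⁹/6.022×10²³ = 1.267×10⁻⁴ mol.
Photons absorbed: 0.656 × 1.267×10⁻⁴ = 8.312×10⁻⁵ mol.
Product: Φ × n_abs = 0.041 × 8.312×10⁻⁵ = 3.408×10⁻⁶ mol.
Mass: 3.408×10⁻⁶ × 242.2 = 8.254×10⁻⁴ g = 0.83 mg.

0.83 mg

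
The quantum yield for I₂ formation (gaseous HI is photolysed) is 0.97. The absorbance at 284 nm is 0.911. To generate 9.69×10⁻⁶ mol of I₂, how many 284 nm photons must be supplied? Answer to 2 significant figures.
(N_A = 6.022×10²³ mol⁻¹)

Photons that must be absorbed: 9.69×10⁻⁶ / 0.97 = 9.990×10⁻⁶ mol.
Fraction absorbed: 1 − 10^(−0.911) = 0.8773.
Incident photons needed: 9.990×10⁻⁶ / 0.8773 = 1.139×10⁻⁵ mol.
Photon count: 1.139×10⁻⁵ × 6.022×10²³ = 6.9×10¹⁸.

6.9×10¹⁸ photons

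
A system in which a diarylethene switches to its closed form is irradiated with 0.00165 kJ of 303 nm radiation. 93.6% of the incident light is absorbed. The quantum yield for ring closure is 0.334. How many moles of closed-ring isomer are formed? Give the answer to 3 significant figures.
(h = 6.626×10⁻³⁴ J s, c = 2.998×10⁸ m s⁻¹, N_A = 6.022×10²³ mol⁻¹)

1.31×10⁻⁶ mol

Photon energy at 303 nm: hc/λ = (6.626×10⁻³⁴)(2.998×10⁸)/(303×10⁻⁹) = 6.556×10⁻¹⁹ J.
Incident energy: 0.00165 kJ = 1.65 J.
Photons incident: 1.65 / 6.556×10⁻¹⁹ = 2.517×10¹⁸, i.e. 2.517×10¹⁸/6.022×10²³ = 4.180×10⁻⁶ mol.
Photons absorbed: 0.936 × 4.180×10⁻⁶ = 3.912×10⁻⁶ mol.
Product: Φ × n_abs = 0.334 × 3.912×10⁻⁶ = 1.307×10⁻⁶ mol.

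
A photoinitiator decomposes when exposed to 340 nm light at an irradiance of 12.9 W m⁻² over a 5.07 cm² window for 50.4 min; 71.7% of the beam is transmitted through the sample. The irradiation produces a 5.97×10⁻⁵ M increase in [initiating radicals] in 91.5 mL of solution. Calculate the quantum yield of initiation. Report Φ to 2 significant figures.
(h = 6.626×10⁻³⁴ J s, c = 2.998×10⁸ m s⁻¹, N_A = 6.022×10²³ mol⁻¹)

Product: (5.97×10⁻⁵ M)(0.0915 L) = 5.463×10⁻⁶ mol.
Photon energy at 340 nm: hc/λ = (6.626×10⁻³⁴)(2.998×10⁸)/(340×10⁻⁹) = 5.843×10⁻¹⁹ J.
Energy delivered: (12.9 W m⁻²)(5.07×10⁻⁴ m²)(3024 s) = 19.78 J.
Photons incident: 19.78 / 5.843×10⁻¹⁹ = 3.385×10¹⁹, i.e. 3.385×10¹⁹/6.022×10²³ = 5.621×10⁻⁵ mol.
Fraction absorbed: 1 − 71.7/100 = 0.2830.
Photons absorbed: 0.2830 × 5.621×10⁻⁵ = 1.591×10⁻⁵ mol.
Φ = 5.463×10⁻⁶ mol / 1.591×10⁻⁵ mol photons = 0.34.

Φ = 0.34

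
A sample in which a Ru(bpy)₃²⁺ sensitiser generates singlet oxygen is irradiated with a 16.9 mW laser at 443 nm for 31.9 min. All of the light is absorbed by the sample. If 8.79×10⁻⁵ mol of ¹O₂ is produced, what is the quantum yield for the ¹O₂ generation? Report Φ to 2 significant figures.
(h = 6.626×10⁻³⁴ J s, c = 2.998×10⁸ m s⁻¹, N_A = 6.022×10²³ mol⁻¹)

Photon energy at 443 nm: hc/λ = (6.626×10⁻³⁴)(2.998×10⁸)/(443×10⁻⁹) = 4.484×10⁻¹⁹ J.
Energy delivered: (16.9 mW)(1914 s) = 32.35 J.
Photons incident: 32.35 / 4.484×10⁻¹⁹ = 7.215×10¹⁹, i.e. 7.215×10¹⁹/6.022×10²³ = 1.198×10⁻⁴ mol.
Φ = 8.79×10⁻⁵ mol / 1.198×10⁻⁴ mol photons = 0.73.

Φ = 0.73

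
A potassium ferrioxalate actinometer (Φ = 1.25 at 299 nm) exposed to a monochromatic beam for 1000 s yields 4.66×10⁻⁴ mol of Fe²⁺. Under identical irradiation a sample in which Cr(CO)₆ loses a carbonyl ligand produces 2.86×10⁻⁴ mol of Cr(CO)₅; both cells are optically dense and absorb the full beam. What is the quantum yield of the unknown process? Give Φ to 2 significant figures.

Φ = 0.77

Photons absorbed by the actinometer: 4.66×10⁻⁴ / 1.25 = 3.728×10⁻⁴ mol.
Φ(unknown) = 2.86×10⁻⁴ / 3.728×10⁻⁴ = 0.77.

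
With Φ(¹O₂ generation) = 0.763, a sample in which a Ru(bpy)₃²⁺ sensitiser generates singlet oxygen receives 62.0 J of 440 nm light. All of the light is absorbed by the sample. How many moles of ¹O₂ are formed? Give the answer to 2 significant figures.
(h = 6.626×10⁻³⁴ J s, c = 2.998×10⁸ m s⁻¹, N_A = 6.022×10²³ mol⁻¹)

1.7×10⁻⁴ mol

Photon energy at 440 nm: hc/λ = (6.626×10⁻³⁴)(2.998×10⁸)/(440×10⁻⁹) = 4.515×10⁻¹⁹ J.
Photons incident: 62.0 / 4.515×10⁻¹⁹ = 1.373×10²⁰, i.e. 1.373×10²⁰/6.022×10²³ = 2.280×10⁻⁴ mol.
Product: Φ × n_abs = 0.763 × 2.280×10⁻⁴ = 1.740×10⁻⁴ mol.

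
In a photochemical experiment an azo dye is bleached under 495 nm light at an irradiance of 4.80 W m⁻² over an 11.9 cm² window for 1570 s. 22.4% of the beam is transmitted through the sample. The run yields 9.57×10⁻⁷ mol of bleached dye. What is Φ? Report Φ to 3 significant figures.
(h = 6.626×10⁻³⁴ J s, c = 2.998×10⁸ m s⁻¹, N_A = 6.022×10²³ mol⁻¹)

Φ = 0.0332

Photon energy at 495 nm: hc/λ = (6.626×10⁻³⁴)(2.998×10⁸)/(495×10⁻⁹) = 4.013×10⁻¹⁹ J.
Energy delivered: (4.80 W m⁻²)(11.9×10⁻⁴ m²)(1570 s) = 8.968 J.
Photons incident: 8.968 / 4.013×10⁻¹⁹ = 2.235×10¹⁹, i.e. 2.235×10¹⁹/6.022×10²³ = 3.711×10⁻⁵ mol.
Fraction absorbed: 1 − 22.4/100 = 0.7760.
Photons absorbed: 0.7760 × 3.711×10⁻⁵ = 2.880×10⁻⁵ mol.
Φ = 9.57×10⁻⁷ mol / 2.880×10⁻⁵ mol photons = 0.0332.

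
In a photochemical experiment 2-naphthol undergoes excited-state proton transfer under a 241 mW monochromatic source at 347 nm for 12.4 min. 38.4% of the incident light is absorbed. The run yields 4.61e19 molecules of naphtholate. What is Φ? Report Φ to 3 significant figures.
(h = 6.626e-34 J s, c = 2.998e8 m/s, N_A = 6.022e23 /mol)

Φ = 0.383

Product: 4.61e19 / 6.022e23 = 7.655e-5 mol.
Photon energy at 347 nm: hc/λ = (6.626e-34)(2.998e8)/(347e-9) = 5.725e-19 J.
Energy delivered: (241 mW)(744 s) = 179.3 J.
Photons incident: 179.3 / 5.725e-19 = 3.132e20, i.e. 3.132e20/6.022e23 = 5.201e-4 mol.
Photons absorbed: 0.384 × 5.201e-4 = 1.997e-4 mol.
Φ = 7.655e-5 mol / 1.997e-4 mol photons = 0.383.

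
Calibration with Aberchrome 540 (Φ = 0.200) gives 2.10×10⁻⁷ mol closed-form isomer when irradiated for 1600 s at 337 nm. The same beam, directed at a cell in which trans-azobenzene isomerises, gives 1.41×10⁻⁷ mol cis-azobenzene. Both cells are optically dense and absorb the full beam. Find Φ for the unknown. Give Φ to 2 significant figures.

Φ = 0.13

Photons absorbed by the actinometer: 2.10×10⁻⁷ / 0.200 = 1.050×10⁻⁶ mol.
Φ(unknown) = 1.41×10⁻⁷ / 1.050×10⁻⁶ = 0.13.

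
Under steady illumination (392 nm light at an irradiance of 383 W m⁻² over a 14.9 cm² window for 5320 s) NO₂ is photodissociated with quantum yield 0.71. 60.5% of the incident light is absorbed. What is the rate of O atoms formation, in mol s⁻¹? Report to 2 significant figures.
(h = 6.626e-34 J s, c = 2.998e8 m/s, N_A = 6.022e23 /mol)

Photon energy at 392 nm: hc/λ = (6.626e-34)(2.998e8)/(392e-9) = 5.068e-19 J.
Energy delivered: (383 W m⁻²)(14.9e-4 m²)(5320 s) = 3036 J.
Photons incident: 3036 / 5.068e-19 = 5.991e21, i.e. 5.991e21/6.022e23 = 0.009949 mol.
Photons absorbed: 0.605 × 0.009949 = 0.006019 mol.
Product formed: 0.71 × 0.006019 = 0.004273 mol.
Rate: 0.004273 / 5320 s = 8.0e-7 mol s⁻¹.

8.0e-7 mol s⁻¹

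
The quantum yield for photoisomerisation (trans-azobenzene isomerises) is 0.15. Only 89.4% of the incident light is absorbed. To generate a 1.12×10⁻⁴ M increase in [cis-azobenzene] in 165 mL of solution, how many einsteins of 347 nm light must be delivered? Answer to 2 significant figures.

Product: (1.12×10⁻⁴ M)(0.165 L) = 1.848×10⁻⁵ mol.
Photons that must be absorbed: 1.848×10⁻⁵ / 0.15 = 1.232×10⁻⁴ mol.
Incident photons needed: 1.232×10⁻⁴ / 0.894 = 1.378×10⁻⁴ mol.

1.4×10⁻⁴ einstein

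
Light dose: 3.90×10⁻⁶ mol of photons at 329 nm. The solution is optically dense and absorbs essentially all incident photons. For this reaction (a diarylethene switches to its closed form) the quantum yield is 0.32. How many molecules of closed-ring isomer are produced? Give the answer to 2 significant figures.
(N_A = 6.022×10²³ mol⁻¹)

7.5×10¹⁷ molecules

Product: Φ × n_abs = 0.32 × 3.90×10⁻⁶ = 1.248×10⁻⁶ mol.
As a count: 1.248×10⁻⁶ × 6.022×10²³ = 7.5×10¹⁷.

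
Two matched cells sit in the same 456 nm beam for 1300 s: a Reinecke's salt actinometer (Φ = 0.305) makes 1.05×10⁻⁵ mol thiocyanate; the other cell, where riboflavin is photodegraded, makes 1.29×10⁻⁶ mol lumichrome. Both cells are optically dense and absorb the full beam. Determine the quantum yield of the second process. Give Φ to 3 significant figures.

Photons absorbed by the actinometer: 1.05×10⁻⁵ / 0.305 = 3.443×10⁻⁵ mol.
Φ(unknown) = 1.29×10⁻⁶ / 3.443×10⁻⁵ = 0.0375.

Φ = 0.0375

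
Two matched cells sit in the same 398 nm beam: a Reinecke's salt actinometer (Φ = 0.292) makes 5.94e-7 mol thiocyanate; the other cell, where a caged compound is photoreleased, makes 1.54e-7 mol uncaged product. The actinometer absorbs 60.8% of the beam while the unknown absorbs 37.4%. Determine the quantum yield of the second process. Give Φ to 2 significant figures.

Photons absorbed by the actinometer: 5.94e-7 / 0.292 = 2.034e-6 mol.
Incident flux: 2.034e-6 / 0.608 = 3.345e-6 einstein.
Absorbed by unknown: 0.374 × 3.345e-6 = 1.251e-6 mol.
Φ(unknown) = 1.54e-7 / 1.251e-6 = 0.12.

Φ = 0.12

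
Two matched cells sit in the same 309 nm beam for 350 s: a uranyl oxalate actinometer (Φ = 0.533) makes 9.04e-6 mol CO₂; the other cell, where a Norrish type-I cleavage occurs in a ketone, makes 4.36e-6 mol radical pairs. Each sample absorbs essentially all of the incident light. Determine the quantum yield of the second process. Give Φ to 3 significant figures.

Photons absorbed by the actinometer: 9.04e-6 / 0.533 = 1.696e-5 mol.
Φ(unknown) = 4.36e-6 / 1.696e-5 = 0.257.

Φ = 0.257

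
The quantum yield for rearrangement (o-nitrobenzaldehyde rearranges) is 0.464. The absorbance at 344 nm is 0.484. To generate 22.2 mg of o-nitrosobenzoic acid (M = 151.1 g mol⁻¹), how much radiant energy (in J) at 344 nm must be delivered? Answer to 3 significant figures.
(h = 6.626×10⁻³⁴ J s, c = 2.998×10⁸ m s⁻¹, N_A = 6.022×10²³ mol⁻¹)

164 J

Product: 22.2 mg / 151.1 g mol⁻¹ = 1.469×10⁻⁴ mol.
Photons that must be absorbed: 1.469×10⁻⁴ / 0.464 = 3.166×10⁻⁴ mol.
Fraction absorbed: 1 − 10^(−0.484) = 0.6719.
Incident photons needed: 3.166×10⁻⁴ / 0.6719 = 4.712×10⁻⁴ mol.
Photon energy: hc/λ = 5.775×10⁻¹⁹ J; per mole, 3.478×10⁵ J mol⁻¹.
Energy required: 4.712×10⁻⁴ × 3.478×10⁵ = 164 J.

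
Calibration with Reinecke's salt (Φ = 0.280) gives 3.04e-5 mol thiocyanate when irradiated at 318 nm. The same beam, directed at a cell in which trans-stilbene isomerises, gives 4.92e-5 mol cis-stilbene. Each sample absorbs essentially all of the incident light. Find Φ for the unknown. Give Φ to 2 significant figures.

Φ = 0.45

Photons absorbed by the actinometer: 3.04e-5 / 0.280 = 1.086e-4 mol.
Φ(unknown) = 4.92e-5 / 1.086e-4 = 0.45.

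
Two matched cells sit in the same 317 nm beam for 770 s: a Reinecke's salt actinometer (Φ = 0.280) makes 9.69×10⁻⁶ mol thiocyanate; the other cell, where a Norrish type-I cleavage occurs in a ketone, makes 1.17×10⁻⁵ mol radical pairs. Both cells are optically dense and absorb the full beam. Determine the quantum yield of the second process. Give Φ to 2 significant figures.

Φ = 0.34

Photons absorbed by the actinometer: 9.69×10⁻⁶ / 0.280 = 3.461×10⁻⁵ mol.
Φ(unknown) = 1.17×10⁻⁵ / 3.461×10⁻⁵ = 0.34.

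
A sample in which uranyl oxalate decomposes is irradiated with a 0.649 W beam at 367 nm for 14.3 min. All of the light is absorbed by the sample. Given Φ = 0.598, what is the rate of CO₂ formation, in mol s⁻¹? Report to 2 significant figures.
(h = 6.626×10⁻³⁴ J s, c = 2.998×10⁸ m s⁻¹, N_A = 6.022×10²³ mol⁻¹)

Photon energy at 367 nm: hc/λ = (6.626×10⁻³⁴)(2.998×10⁸)/(367×10⁻⁹) = 5.413×10⁻¹⁹ J.
Energy delivered: (0.649 W)(858 s) = 556.8 J.
Photons incident: 556.8 / 5.413×10⁻¹⁹ = 1.029×10²¹, i.e. 1.029×10²¹/6.022×10²³ = 0.001709 mol.
Product formed: 0.598 × 0.001709 = 0.001022 mol.
Rate: 0.001022 / 858 s = 1.2×10⁻⁶ mol s⁻¹.

1.2×10⁻⁶ mol s⁻¹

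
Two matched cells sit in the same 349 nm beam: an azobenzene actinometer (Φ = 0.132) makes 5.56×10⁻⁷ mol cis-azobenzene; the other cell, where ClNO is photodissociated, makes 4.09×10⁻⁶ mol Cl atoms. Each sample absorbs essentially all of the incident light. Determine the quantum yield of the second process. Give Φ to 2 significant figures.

Φ = 0.97

Photons absorbed by the actinometer: 5.56×10⁻⁷ / 0.132 = 4.212×10⁻⁶ mol.
Φ(unknown) = 4.09×10⁻⁶ / 4.212×10⁻⁶ = 0.97.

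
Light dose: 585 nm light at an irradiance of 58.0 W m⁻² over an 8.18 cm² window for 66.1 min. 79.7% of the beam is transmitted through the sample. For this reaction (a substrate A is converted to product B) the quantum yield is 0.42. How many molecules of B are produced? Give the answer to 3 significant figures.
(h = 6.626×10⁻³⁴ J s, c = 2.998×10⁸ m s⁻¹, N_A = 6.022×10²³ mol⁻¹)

Photon energy at 585 nm: hc/λ = (6.626×10⁻³⁴)(2.998×10⁸)/(585×10⁻⁹) = 3.396×10⁻¹⁹ J.
Energy delivered: (58.0 W m⁻²)(8.18×10⁻⁴ m²)(3966 s) = 188.2 J.
Photons incident: 188.2 / 3.396×10⁻¹⁹ = 5.542×10²⁰, i.e. 5.542×10²⁰/6.022×10²³ = 9.203×10⁻⁴ mol.
Fraction absorbed: 1 − 79.7/100 = 0.2030.
Photons absorbed: 0.2030 × 9.203×10⁻⁴ = 1.868×10⁻⁴ mol.
Product: Φ × n_abs = 0.42 × 1.868×10⁻⁴ = 7.846×10⁻⁵ mol.
As a count: 7.846×10⁻⁵ × 6.022×10²³ = 4.72×10¹⁹.

4.72×10¹⁹ molecules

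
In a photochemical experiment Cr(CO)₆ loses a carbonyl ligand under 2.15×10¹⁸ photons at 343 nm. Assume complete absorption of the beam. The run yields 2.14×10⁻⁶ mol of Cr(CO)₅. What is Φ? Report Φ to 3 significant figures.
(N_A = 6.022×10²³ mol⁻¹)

Moles of photons: 2.15×10¹⁸ / 6.022×10²³ = 3.570×10⁻⁶ mol.
Φ = 2.14×10⁻⁶ mol / 3.570×10⁻⁶ mol photons = 0.599.

Φ = 0.599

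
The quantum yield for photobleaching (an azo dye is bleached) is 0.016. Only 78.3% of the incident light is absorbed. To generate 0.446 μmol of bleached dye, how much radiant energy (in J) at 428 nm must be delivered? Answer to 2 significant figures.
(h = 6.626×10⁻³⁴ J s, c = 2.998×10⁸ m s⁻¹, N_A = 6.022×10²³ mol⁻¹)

Product: 0.446 μmol = 4.46×10⁻⁷ mol.
Photons that must be absorbed: 4.46×10⁻⁷ / 0.016 = 2.788×10⁻⁵ mol.
Incident photons needed: 2.788×10⁻⁵ / 0.783 = 3.561×10⁻⁵ mol.
Photon energy: hc/λ = 4.641×10⁻¹⁹ J; per mole, 2.795×10⁵ J mol⁻¹.
Energy required: 3.561×10⁻⁵ × 2.795×10⁵ = 10 J.

10 J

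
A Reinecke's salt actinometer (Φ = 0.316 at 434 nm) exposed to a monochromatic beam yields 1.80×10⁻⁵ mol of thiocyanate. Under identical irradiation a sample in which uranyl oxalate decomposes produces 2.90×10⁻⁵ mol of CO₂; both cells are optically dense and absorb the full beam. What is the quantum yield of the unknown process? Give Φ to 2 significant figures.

Photons absorbed by the actinometer: 1.80×10⁻⁵ / 0.316 = 5.696×10⁻⁵ mol.
Φ(unknown) = 2.90×10⁻⁵ / 5.696×10⁻⁵ = 0.51.

Φ = 0.51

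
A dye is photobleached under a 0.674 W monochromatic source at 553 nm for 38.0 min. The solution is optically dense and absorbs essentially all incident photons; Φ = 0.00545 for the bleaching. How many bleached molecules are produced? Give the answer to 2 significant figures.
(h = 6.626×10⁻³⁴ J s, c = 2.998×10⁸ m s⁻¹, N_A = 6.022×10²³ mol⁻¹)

2.3×10¹⁹ bleached molecules

Photon energy at 553 nm: hc/λ = (6.626×10⁻³⁴)(2.998×10⁸)/(553×10⁻⁹) = 3.592×10⁻¹⁹ J.
Energy delivered: (0.674 W)(2280 s) = 1537 J.
Photons incident: 1537 / 3.592×10⁻¹⁹ = 4.279×10²¹, i.e. 4.279×10²¹/6.022×10²³ = 0.007106 mol.
Product: Φ × n_abs = 0.00545 × 0.007106 = 3.873×10⁻⁵ mol.
As a count: 3.873×10⁻⁵ × 6.022×10²³ = 2.3×10¹⁹.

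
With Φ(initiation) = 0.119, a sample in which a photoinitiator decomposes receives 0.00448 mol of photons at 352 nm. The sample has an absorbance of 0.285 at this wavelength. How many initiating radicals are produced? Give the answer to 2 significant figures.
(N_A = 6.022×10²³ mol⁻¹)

1.5×10²⁰ initiating radicals

Fraction absorbed: 1 − 10^(−0.285) = 0.4812.
Photons absorbed: 0.4812 × 0.00448 = 0.002156 mol.
Product: Φ × n_abs = 0.119 × 0.002156 = 2.566×10⁻⁴ mol.
As a count: 2.566×10⁻⁴ × 6.022×10²³ = 1.5×10²⁰.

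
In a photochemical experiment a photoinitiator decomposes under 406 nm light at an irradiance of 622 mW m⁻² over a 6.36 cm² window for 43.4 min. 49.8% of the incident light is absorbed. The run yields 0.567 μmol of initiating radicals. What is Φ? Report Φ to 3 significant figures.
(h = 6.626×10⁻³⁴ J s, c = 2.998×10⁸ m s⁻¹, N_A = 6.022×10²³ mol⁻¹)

Φ = 0.326

Product: 0.567 μmol = 5.67×10⁻⁷ mol.
Photon energy at 406 nm: hc/λ = (6.626×10⁻³⁴)(2.998×10⁸)/(406×10⁻⁹) = 4.893×10⁻¹⁹ J.
Energy delivered: (622 mW m⁻²)(6.36×10⁻⁴ m²)(2604 s) = 1.030 J.
Photons incident: 1.030 / 4.893×10⁻¹⁹ = 2.105×10¹⁸, i.e. 2.105×10¹⁸/6.022×10²³ = 3.496×10⁻⁶ mol.
Photons absorbed: 0.498 × 3.496×10⁻⁶ = 1.741×10⁻⁶ mol.
Φ = 5.67×10⁻⁷ mol / 1.741×10⁻⁶ mol photons = 0.326.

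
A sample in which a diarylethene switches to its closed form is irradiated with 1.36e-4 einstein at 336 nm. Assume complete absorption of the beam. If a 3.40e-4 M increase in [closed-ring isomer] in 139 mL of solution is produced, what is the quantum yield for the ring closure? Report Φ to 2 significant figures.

Φ = 0.35

Product: (3.40e-4 M)(0.139 L) = 4.726e-5 mol.
Φ = 4.726e-5 mol / 1.36e-4 mol photons = 0.35.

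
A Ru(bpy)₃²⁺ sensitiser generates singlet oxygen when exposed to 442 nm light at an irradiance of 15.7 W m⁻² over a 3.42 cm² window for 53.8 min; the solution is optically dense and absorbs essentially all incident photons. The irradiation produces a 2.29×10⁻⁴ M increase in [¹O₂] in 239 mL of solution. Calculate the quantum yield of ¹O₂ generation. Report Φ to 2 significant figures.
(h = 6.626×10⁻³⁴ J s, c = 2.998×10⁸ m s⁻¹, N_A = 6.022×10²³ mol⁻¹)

Product: (2.29×10⁻⁴ M)(0.239 L) = 5.473×10⁻⁵ mol.
Photon energy at 442 nm: hc/λ = (6.626×10⁻³⁴)(2.998×10⁸)/(442×10⁻⁹) = 4.494×10⁻¹⁹ J.
Energy delivered: (15.7 W m⁻²)(3.42×10⁻⁴ m²)(3228 s) = 17.33 J.
Photons incident: 17.33 / 4.494×10⁻¹⁹ = 3.856×10¹⁹, i.e. 3.856×10¹⁹/6.022×10²³ = 6.403×10⁻⁵ mol.
Φ = 5.473×10⁻⁵ mol / 6.403×10⁻⁵ mol photons = 0.85.

Φ = 0.85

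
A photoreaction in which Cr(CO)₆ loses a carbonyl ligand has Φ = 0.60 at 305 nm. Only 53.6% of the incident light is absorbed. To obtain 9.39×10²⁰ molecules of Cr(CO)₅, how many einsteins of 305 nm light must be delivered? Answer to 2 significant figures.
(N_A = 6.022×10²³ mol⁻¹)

Product: 9.39×10²⁰ / 6.022×10²³ = 0.001559 mol.
Photons that must be absorbed: 0.001559 / 0.60 = 0.002598 mol.
Incident photons needed: 0.002598 / 0.536 = 0.004847 mol.

0.0048 einstein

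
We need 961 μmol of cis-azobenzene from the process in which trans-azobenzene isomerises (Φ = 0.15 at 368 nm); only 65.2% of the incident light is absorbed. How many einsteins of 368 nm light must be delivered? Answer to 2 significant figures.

0.0098 einstein

Product: 961 μmol = 9.61×10⁻⁴ mol.
Photons that must be absorbed: 9.61×10⁻⁴ / 0.15 = 0.006407 mol.
Incident photons needed: 0.006407 / 0.652 = 0.009827 mol.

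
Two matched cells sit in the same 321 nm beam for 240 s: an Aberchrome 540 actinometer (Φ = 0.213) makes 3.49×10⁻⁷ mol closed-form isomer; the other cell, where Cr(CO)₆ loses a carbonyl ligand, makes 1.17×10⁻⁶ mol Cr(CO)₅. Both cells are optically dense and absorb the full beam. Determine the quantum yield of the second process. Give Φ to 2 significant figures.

Φ = 0.71

Photons absorbed by the actinometer: 3.49×10⁻⁷ / 0.213 = 1.638×10⁻⁶ mol.
Φ(unknown) = 1.17×10⁻⁶ / 1.638×10⁻⁶ = 0.71.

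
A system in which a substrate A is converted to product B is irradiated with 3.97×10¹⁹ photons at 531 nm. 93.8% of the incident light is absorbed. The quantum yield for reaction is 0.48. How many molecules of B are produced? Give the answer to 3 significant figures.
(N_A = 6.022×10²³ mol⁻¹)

1.79×10¹⁹ molecules

Moles of photons: 3.97×10¹⁹ / 6.022×10²³ = 6.592×10⁻⁵ mol.
Photons absorbed: 0.938 × 6.592×10⁻⁵ = 6.183×10⁻⁵ mol.
Product: Φ × n_abs = 0.48 × 6.183×10⁻⁵ = 2.968×10⁻⁵ mol.
As a count: 2.968×10⁻⁵ × 6.022×10²³ = 1.79×10¹⁹.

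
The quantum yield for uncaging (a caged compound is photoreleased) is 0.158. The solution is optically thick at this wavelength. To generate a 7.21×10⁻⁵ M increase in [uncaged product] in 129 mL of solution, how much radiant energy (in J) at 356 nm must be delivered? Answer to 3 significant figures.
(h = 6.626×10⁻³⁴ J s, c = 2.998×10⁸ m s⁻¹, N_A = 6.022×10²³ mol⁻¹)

19.8 J

Product: (7.21×10⁻⁵ M)(0.129 L) = 9.301×10⁻⁶ mol.
Photons that must be absorbed: 9.301×10⁻⁶ / 0.158 = 5.887×10⁻⁵ mol.
Photon energy: hc/λ = 5.580×10⁻¹⁹ J; per mole, 3.360×10⁵ J mol⁻¹.
Energy required: 5.887×10⁻⁵ × 3.360×10⁵ = 19.8 J.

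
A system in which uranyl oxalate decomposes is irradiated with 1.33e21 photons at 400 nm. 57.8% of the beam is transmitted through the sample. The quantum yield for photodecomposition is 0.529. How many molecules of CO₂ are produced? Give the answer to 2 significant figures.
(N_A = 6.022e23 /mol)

Moles of photons: 1.33e21 / 6.022e23 = 0.002209 mol.
Fraction absorbed: 1 − 57.8/100 = 0.4220.
Photons absorbed: 0.4220 × 0.002209 = 9.322e-4 mol.
Product: Φ × n_abs = 0.529 × 9.322e-4 = 4.931e-4 mol.
As a count: 4.931e-4 × 6.022e23 = 3.0e20.

3.0e20 molecules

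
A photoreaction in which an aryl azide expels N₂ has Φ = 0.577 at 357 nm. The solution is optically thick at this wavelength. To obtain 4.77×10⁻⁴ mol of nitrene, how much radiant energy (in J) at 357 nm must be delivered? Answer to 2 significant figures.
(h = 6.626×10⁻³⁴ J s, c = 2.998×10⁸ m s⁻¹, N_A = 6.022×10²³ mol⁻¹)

280 J

Photons that must be absorbed: 4.77×10⁻⁴ / 0.577 = 8.267×10⁻⁴ mol.
Photon energy: hc/λ = 5.564×10⁻¹⁹ J; per mole, 3.351×10⁵ J mol⁻¹.
Energy required: 8.267×10⁻⁴ × 3.351×10⁵ = 280 J.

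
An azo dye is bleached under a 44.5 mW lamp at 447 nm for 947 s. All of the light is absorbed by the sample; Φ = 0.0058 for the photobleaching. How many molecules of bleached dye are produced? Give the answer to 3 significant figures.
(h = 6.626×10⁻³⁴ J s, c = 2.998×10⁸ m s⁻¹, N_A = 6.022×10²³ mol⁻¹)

5.50×10¹⁷ molecules

Photon energy at 447 nm: hc/λ = (6.626×10⁻³⁴)(2.998×10⁸)/(447×10⁻⁹) = 4.444×10⁻¹⁹ J.
Energy delivered: (44.5 mW)(947 s) = 42.14 J.
Photons incident: 42.14 / 4.444×10⁻¹⁹ = 9.482×10¹⁹, i.e. 9.482×10¹⁹/6.022×10²³ = 1.575×10⁻⁴ mol.
Product: Φ × n_abs = 0.0058 × 1.575×10⁻⁴ = 9.135×10⁻⁷ mol.
As a count: 9.135×10⁻⁷ × 6.022×10²³ = 5.50×10¹⁷.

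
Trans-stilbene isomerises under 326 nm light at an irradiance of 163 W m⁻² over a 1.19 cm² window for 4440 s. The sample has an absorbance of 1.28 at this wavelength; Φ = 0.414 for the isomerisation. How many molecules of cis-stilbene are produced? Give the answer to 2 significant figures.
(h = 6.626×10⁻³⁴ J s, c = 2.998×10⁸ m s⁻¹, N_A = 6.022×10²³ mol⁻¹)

Photon energy at 326 nm: hc/λ = (6.626×10⁻³⁴)(2.998×10⁸)/(326×10⁻⁹) = 6.093×10⁻¹⁹ J.
Energy delivered: (163 W m⁻²)(1.19×10⁻⁴ m²)(4440 s) = 86.12 J.
Photons incident: 86.12 / 6.093×10⁻¹⁹ = 1.413×10²⁰, i.e. 1.413×10²⁰/6.022×10²³ = 2.346×10⁻⁴ mol.
Fraction absorbed: 1 − 10^(−1.28) = 0.9475.
Photons absorbed: 0.9475 × 2.346×10⁻⁴ = 2.223×10⁻⁴ mol.
Product: Φ × n_abs = 0.414 × 2.223×10⁻⁴ = 9.203×10⁻⁵ mol.
As a count: 9.203×10⁻⁵ × 6.022×10²³ = 5.5×10¹⁹.

5.5×10¹⁹ molecules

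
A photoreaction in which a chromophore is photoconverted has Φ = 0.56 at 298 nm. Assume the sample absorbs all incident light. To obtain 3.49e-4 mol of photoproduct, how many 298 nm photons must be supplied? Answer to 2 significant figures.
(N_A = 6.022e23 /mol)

3.8e20 photons

Photons that must be absorbed: 3.49e-4 / 0.56 = 6.232e-4 mol.
Photon count: 6.232e-4 × 6.022e23 = 3.8e20.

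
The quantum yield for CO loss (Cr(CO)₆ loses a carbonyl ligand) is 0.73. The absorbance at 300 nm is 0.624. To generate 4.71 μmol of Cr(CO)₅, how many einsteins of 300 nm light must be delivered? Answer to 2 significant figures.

Product: 4.71 μmol = 4.71×10⁻⁶ mol.
Photons that must be absorbed: 4.71×10⁻⁶ / 0.73 = 6.452×10⁻⁶ mol.
Fraction absorbed: 1 − 10^(−0.624) = 0.7623.
Incident photons needed: 6.452×10⁻⁶ / 0.7623 = 8.464×10⁻⁶ mol.

8.5×10⁻⁶ einstein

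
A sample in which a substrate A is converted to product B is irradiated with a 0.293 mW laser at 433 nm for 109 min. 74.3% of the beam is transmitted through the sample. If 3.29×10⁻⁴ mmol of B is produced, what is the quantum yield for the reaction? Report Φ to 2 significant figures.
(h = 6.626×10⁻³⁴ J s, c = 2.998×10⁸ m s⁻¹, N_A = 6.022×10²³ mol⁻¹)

Φ = 0.18

Product: 3.29×10⁻⁴ mmol = 3.29×10⁻⁷ mol.
Photon energy at 433 nm: hc/λ = (6.626×10⁻³⁴)(2.998×10⁸)/(433×10⁻⁹) = 4.588×10⁻¹⁹ J.
Energy delivered: (0.293 mW)(6540 s) = 1.916 J.
Photons incident: 1.916 / 4.588×10⁻¹⁹ = 4.176×10¹⁸, i.e. 4.176×10¹⁸/6.022×10²³ = 6.935×10⁻⁶ mol.
Fraction absorbed: 1 − 74.3/100 = 0.2570.
Photons absorbed: 0.2570 × 6.935×10⁻⁶ = 1.782×10⁻⁶ mol.
Φ = 3.29×10⁻⁷ mol / 1.782×10⁻⁶ mol photons = 0.18.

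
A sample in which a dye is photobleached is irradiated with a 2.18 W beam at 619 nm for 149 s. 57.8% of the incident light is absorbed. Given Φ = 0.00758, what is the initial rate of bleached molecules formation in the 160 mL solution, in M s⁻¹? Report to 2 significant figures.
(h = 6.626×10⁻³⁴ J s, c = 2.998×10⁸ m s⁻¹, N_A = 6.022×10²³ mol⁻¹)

3.1×10⁻⁷ M s⁻¹

Photon energy at 619 nm: hc/λ = (6.626×10⁻³⁴)(2.998×10⁸)/(619×10⁻⁹) = 3.209×10⁻¹⁹ J.
Energy delivered: (2.18 W)(149 s) = 324.8 J.
Photons incident: 324.8 / 3.209×10⁻¹⁹ = 1.012×10²¹, i.e. 1.012×10²¹/6.022×10²³ = 0.001681 mol.
Photons absorbed: 0.578 × 0.001681 = 9.716×10⁻⁴ mol.
Product formed: 0.00758 × 9.716×10⁻⁴ = 7.365×10⁻⁶ mol.
Rate: 7.365×10⁻⁶ mol / (149 s × 0.16 L) = 3.1×10⁻⁷ M s⁻¹.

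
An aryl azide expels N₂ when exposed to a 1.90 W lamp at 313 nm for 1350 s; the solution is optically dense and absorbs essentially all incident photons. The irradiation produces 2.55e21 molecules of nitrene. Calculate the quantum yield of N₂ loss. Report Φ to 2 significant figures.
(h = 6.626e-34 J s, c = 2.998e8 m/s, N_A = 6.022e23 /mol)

Product: 2.55e21 / 6.022e23 = 0.004234 mol.
Photon energy at 313 nm: hc/λ = (6.626e-34)(2.998e8)/(313e-9) = 6.347e-19 J.
Energy delivered: (1.90 W)(1350 s) = 2565 J.
Photons incident: 2565 / 6.347e-19 = 4.041e21, i.e. 4.041e21/6.022e23 = 0.006710 mol.
Φ = 0.004234 mol / 0.006710 mol photons = 0.63.

Φ = 0.63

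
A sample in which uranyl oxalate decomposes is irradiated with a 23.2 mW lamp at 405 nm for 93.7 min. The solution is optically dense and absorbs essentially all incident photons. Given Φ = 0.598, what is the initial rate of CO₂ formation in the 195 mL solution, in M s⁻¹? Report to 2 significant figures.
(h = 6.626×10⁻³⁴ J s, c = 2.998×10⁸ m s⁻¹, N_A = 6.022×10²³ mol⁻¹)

Photon energy at 405 nm: hc/λ = (6.626×10⁻³⁴)(2.998×10⁸)/(405×10⁻⁹) = 4.905×10⁻¹⁹ J.
Energy delivered: (23.2 mW)(5622 s) = 130.4 J.
Photons incident: 130.4 / 4.905×10⁻¹⁹ = 2.659×10²⁰, i.e. 2.659×10²⁰/6.022×10²³ = 4.415×10⁻⁴ mol.
Product formed: 0.598 × 4.415×10⁻⁴ = 2.640×10⁻⁴ mol.
Rate: 2.640×10⁻⁴ mol / (5622 s × 0.195 L) = 2.4×10⁻⁷ M s⁻¹.

2.4×10⁻⁷ M s⁻¹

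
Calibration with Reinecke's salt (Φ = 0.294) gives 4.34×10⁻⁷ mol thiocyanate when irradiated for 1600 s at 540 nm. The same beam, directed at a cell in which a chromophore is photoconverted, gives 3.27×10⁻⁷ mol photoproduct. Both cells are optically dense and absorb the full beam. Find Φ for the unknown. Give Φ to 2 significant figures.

Φ = 0.22

Photons absorbed by the actinometer: 4.34×10⁻⁷ / 0.294 = 1.476×10⁻⁶ mol.
Φ(unknown) = 3.27×10⁻⁷ / 1.476×10⁻⁶ = 0.22.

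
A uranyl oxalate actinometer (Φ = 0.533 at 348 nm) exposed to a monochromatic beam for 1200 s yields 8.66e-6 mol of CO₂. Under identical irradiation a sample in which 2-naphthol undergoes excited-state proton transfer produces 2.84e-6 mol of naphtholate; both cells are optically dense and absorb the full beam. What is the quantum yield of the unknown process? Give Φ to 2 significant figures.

Φ = 0.17

Photons absorbed by the actinometer: 8.66e-6 / 0.533 = 1.625e-5 mol.
Φ(unknown) = 2.84e-6 / 1.625e-5 = 0.17.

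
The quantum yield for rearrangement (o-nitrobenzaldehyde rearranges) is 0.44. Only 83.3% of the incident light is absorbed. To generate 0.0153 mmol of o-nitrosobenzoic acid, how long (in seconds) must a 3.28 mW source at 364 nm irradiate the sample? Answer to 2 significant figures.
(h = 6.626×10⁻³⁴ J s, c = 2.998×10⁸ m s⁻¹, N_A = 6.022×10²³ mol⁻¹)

Product: 0.0153 mmol = 1.53×10⁻⁵ mol.
Photons that must be absorbed: 1.53×10⁻⁵ / 0.44 = 3.477×10⁻⁵ mol.
Incident photons needed: 3.477×10⁻⁵ / 0.833 = 4.174×10⁻⁵ mol.
Photon energy: hc/λ = 5.457×10⁻¹⁹ J; per mole, 3.286×10⁵ J mol⁻¹.
Energy required: 4.174×10⁻⁵ × 3.286×10⁵ = 13.72 J.
Time: 13.72 J / 0.00328 W = 4200 s.

t ≈ 4200 s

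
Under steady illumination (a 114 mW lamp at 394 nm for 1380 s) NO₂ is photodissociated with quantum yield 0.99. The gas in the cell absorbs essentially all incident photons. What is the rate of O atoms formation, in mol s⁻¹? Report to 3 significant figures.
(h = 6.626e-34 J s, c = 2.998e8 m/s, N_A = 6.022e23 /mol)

Photon energy at 394 nm: hc/λ = (6.626e-34)(2.998e8)/(394e-9) = 5.042e-19 J.
Energy delivered: (114 mW)(1380 s) = 157.3 J.
Photons incident: 157.3 / 5.042e-19 = 3.120e20, i.e. 3.120e20/6.022e23 = 5.181e-4 mol.
Product formed: 0.99 × 5.181e-4 = 5.129e-4 mol.
Rate: 5.129e-4 / 1380 s = 3.72e-7 mol s⁻¹.

3.72e-7 mol s⁻¹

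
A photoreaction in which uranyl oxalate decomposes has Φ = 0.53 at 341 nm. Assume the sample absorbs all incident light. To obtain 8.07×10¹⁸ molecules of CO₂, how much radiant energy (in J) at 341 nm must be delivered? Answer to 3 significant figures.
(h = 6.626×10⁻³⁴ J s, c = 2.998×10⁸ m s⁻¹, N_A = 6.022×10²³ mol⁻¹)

8.87 J

Product: 8.07×10¹⁸ / 6.022×10²³ = 1.340×10⁻⁵ mol.
Photons that must be absorbed: 1.340×10⁻⁵ / 0.53 = 2.528×10⁻⁵ mol.
Photon energy: hc/λ = 5.825×10⁻¹⁹ J; per mole, 3.508×10⁵ J mol⁻¹.
Energy required: 2.528×10⁻⁵ × 3.508×10⁵ = 8.87 J.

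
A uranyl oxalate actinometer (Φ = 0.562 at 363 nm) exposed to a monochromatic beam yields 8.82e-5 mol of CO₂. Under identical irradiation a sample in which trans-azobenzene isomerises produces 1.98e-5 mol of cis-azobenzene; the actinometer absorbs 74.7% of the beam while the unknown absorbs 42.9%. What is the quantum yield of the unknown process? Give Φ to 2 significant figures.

Photons absorbed by the actinometer: 8.82e-5 / 0.562 = 1.569e-4 mol.
Incident flux: 1.569e-4 / 0.747 = 2.100e-4 einstein.
Absorbed by unknown: 0.429 × 2.100e-4 = 9.009e-5 mol.
Φ(unknown) = 1.98e-5 / 9.009e-5 = 0.22.

Φ = 0.22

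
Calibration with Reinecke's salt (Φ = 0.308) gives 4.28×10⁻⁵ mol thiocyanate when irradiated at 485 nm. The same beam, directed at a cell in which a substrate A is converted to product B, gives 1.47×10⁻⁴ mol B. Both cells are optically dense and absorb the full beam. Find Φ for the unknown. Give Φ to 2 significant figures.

Φ = 1.1

Photons absorbed by the actinometer: 4.28×10⁻⁵ / 0.308 = 1.390×10⁻⁴ mol.
Φ(unknown) = 1.47×10⁻⁴ / 1.390×10⁻⁴ = 1.1.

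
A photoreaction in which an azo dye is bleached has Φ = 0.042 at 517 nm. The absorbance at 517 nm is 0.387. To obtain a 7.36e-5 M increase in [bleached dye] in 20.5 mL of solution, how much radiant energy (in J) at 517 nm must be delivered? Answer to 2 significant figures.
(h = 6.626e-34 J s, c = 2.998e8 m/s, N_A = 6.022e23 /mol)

14 J

Product: (7.36e-5 M)(0.0205 L) = 1.509e-6 mol.
Photons that must be absorbed: 1.509e-6 / 0.042 = 3.593e-5 mol.
Fraction absorbed: 1 − 10^(−0.387) = 0.5898.
Incident photons needed: 3.593e-5 / 0.5898 = 6.092e-5 mol.
Photon energy: hc/λ = 3.842e-19 J; per mole, 2.314e5 J mol⁻¹.
Energy required: 6.092e-5 × 2.314e5 = 14 J.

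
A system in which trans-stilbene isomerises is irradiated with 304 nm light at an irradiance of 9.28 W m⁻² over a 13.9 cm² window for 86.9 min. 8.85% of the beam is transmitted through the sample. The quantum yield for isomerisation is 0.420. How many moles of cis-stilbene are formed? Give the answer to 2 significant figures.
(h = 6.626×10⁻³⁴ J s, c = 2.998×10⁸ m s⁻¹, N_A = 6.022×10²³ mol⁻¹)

Photon energy at 304 nm: hc/λ = (6.626×10⁻³⁴)(2.998×10⁸)/(304×10⁻⁹) = 6.534×10⁻¹⁹ J.
Energy delivered: (9.28 W m⁻²)(13.9×10⁻⁴ m²)(5214 s) = 67.26 J.
Photons incident: 67.26 / 6.534×10⁻¹⁹ = 1.029×10²⁰, i.e. 1.029×10²⁰/6.022×10²³ = 1.709×10⁻⁴ mol.
Fraction absorbed: 1 − 8.85/100 = 0.9115.
Photons absorbed: 0.9115 × 1.709×10⁻⁴ = 1.558×10⁻⁴ mol.
Product: Φ × n_abs = 0.420 × 1.558×10⁻⁴ = 6.544×10⁻⁵ mol.

6.5×10⁻⁵ mol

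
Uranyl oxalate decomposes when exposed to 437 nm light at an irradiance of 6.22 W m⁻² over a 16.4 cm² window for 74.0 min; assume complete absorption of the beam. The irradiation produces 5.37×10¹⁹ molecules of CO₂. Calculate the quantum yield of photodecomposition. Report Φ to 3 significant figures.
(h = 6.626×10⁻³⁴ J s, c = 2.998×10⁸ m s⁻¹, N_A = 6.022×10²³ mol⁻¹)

Φ = 0.539

Product: 5.37×10¹⁹ / 6.022×10²³ = 8.917×10⁻⁵ mol.
Photon energy at 437 nm: hc/λ = (6.626×10⁻³⁴)(2.998×10⁸)/(437×10⁻⁹) = 4.546×10⁻¹⁹ J.
Energy delivered: (6.22 W m⁻²)(16.4×10⁻⁴ m²)(4440 s) = 45.29 J.
Photons incident: 45.29 / 4.546×10⁻¹⁹ = 9.963×10¹⁹, i.e. 9.963×10¹⁹/6.022×10²³ = 1.654×10⁻⁴ mol.
Φ = 8.917×10⁻⁵ mol / 1.654×10⁻⁴ mol photons = 0.539.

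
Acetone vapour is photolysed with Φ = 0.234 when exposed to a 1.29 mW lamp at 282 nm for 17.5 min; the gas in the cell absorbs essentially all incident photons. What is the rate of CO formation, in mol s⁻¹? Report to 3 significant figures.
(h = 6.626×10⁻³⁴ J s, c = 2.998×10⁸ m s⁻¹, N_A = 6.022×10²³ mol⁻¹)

Photon energy at 282 nm: hc/λ = (6.626×10⁻³⁴)(2.998×10⁸)/(282×10⁻⁹) = 7.044×10⁻¹⁹ J.
Energy delivered: (1.29 mW)(1050 s) = 1.355 J.
Photons incident: 1.355 / 7.044×10⁻¹⁹ = 1.924×10¹⁸, i.e. 1.924×10¹⁸/6.022×10²³ = 3.195×10⁻⁶ mol.
Product formed: 0.234 × 3.195×10⁻⁶ = 7.476×10⁻⁷ mol.
Rate: 7.476×10⁻⁷ / 1050 s = 7.12×10⁻¹⁰ mol s⁻¹.

7.12×10⁻¹⁰ mol s⁻¹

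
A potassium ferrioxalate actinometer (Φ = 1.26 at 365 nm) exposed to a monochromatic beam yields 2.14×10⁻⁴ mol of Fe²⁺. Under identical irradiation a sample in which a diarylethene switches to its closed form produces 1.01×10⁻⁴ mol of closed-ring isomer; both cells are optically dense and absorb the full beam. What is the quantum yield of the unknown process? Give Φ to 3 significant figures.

Φ = 0.595

Photons absorbed by the actinometer: 2.14×10⁻⁴ / 1.26 = 1.698×10⁻⁴ mol.
Φ(unknown) = 1.01×10⁻⁴ / 1.698×10⁻⁴ = 0.595.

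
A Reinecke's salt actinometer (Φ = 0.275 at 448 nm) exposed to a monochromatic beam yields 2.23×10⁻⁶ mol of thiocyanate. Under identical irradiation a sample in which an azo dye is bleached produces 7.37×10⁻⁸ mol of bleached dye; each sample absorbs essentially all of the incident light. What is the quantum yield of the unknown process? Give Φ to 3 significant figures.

Φ = 0.00909

Photons absorbed by the actinometer: 2.23×10⁻⁶ / 0.275 = 8.109×10⁻⁶ mol.
Φ(unknown) = 7.37×10⁻⁸ / 8.109×10⁻⁶ = 0.00909.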